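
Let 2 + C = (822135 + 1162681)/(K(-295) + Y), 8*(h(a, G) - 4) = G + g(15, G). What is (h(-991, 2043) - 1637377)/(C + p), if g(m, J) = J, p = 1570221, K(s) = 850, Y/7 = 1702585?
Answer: -26012894840435/24953807845028 ≈ -1.0424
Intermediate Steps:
Y = 11918095 (Y = 7*1702585 = 11918095)
h(a, G) = 4 + G/4 (h(a, G) = 4 + (G + G)/8 = 4 + (2*G)/8 = 4 + G/4)
C = -21853074/11918945 (C = -2 + (822135 + 1162681)/(850 + 11918095) = -2 + 1984816/11918945 = -21853074/11918945 ≈ -1.8335)
(h(-991, 2043) - 1637377)/(C + p) = ((4 + (1/4)*2043) - 1637377)/(-21853074/11918945 + 1570221) = ((4 + 2043/4) - 1637377)/(18715355883771/11918945) = (2059/4 - 1637377)*(11918945/18715355883771) = -6547449/4*11918945/18715355883771 = -26012894840435/24953807845028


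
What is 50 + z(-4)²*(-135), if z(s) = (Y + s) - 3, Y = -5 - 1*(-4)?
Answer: -8590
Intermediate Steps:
Y = -1 (Y = -5 + 4 = -1)
z(s) = -4 + s (z(s) = (-1 + s) - 3 = -4 + s)
50 + z(-4)²*(-135) = 50 + (-4 - 4)²*(-135) = 50 + (-8)²*(-135) = 50 + 64*(-135) = 50 - 8640 = -8590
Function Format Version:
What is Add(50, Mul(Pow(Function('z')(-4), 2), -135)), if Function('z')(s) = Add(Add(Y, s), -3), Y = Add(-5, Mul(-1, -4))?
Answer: -8590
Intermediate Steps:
Y = -1 (Y = Add(-5, 4) = -1)
Function('z')(s) = Add(-4, s) (Function('z')(s) = Add(Add(-1, s), -3) = Add(-4, s))
Add(50, Mul(Pow(Function('z')(-4), 2), -135)) = Add(50, Mul(Pow(Add(-4, -4), 2), -135)) = Add(50, Mul(Pow(-8, 2), -135)) = Add(50, Mul(64, -135)) = Add(50, -8640) = -8590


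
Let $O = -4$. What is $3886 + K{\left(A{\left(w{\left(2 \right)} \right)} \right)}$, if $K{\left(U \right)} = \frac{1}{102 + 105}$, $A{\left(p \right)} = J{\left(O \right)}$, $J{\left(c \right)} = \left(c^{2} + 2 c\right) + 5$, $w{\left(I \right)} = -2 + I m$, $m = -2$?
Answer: $\frac{804403}{207} \approx 3886.0$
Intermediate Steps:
$w{\left(I \right)} = -2 - 2 I$ ($w{\left(I \right)} = -2 + I \left(-2\right) = -2 - 2 I$)
$J{\left(c \right)} = 5 + c^{2} + 2 c$
$A{\left(p \right)} = 13$ ($A{\left(p \right)} = 5 + \left(-4\right)^{2} + 2 \left(-4\right) = 5 + 16 - 8 = 13$)
$K{\left(U \right)} = \frac{1}{207}$
$3886 + K{\left(A{\left(w{\left(2 \right)} \right)} \right)} = 3886 + \frac{1}{207} = \frac{804403}{207}$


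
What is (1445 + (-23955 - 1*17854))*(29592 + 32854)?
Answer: -2520570344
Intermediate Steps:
(1445 + (-23955 - 1*17854))*(29592 + 32854) = (1445 + (-23955 - 17854))*62446 = (1445 - 41809)*62446 = -40364*62446 = -2520570344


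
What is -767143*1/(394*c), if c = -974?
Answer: 767143/383756 ≈ 1.9990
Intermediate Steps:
-767143*1/(394*c) = -767143/(394*(-974)) = -767143/(-383756) = -767143*(-1/383756) = 767143/383756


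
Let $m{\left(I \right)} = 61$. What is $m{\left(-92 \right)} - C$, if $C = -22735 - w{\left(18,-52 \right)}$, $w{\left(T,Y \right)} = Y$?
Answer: $22744$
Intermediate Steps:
$C = -22683$ ($C = -22735 - -52 = -22735 + 52 = -22683$)
$m{\left(-92 \right)} - C = 61 - -22683 = 61 + 22683 = 22744$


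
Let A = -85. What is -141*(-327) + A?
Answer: 46022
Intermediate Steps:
-141*(-327) + A = -141*(-327) - 85 = 46107 - 85 = 46022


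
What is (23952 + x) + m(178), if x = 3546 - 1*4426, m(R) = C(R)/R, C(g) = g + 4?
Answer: 2053499/89 ≈ 23073.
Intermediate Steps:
C(g) = 4 + g
m(R) = (4 + R)/R
x = -880 (x = 3546 - 4426 = -880)
(23952 + x) + m(178) = (23952 - 880) + (4 + 178)/178 = 23072 + (1/178)*182 = 23072 + 91/89 = 2053499/89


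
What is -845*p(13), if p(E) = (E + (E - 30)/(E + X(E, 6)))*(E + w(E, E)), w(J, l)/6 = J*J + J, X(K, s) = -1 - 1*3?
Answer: -93372500/9 ≈ -1.0375e+7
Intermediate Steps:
X(K, s) = -4 (X(K, s) = -1 - 3 = -4)
w(J, l) = 6*J + 6*J² (w(J, l) = 6*(J*J + J) = 6*(J² + J) = 6*(J + J²) = 6*J + 6*J²)
p(E) = (E + (-30 + E)/(-4 + E))*(E + 6*E*(1 + E)) (p(E) = (E + (E - 30)/(E - 4))*(E + 6*E*(1 + E)) = (E + (-30 + E)/(-4 + E))*(E + 6*E*(1 + E)))
-845*p(13) = -10985*(-210 - 201*13 - 11*13² + 6*13³)/(-4 + 13) = -10985*(-210 - 2613 - 11*169 + 6*2197)/9 = -10985*(-210 - 2613 - 1859 + 13182)/9 = -10985*8500/9 = -845*110500/9 = -93372500/9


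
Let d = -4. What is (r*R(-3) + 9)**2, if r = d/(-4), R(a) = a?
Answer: 36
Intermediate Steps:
r = 1 (r = -4/(-4) = -4*(-1/4) = 1)
(r*R(-3) + 9)**2 = (1*(-3) + 9)**2 = (-3 + 9)**2 = 6**2 = 36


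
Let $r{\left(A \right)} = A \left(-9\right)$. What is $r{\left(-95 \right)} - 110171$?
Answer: $-109316$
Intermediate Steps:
$r{\left(A \right)} = - 9 A$
$r{\left(-95 \right)} - 110171 = \left(-9\right) \left(-95\right) - 110171 = 855 - 110171 = -109316$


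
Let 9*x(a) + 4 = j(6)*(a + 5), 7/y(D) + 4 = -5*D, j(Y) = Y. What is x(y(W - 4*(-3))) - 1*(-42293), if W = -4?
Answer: 8374565/198 ≈ 42296.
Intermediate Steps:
y(D) = 7/(-4 - 5*D)
x(a) = 26/9 + 2*a/3 (x(a) = -4/9 + (6*(a + 5))/9 = -4/9 + (6*(5 + a))/9 = -4/9 + (30 + 6*a)/9 = -4/9 + (10/3 + 2*a/3) = 26/9 + 2*a/3)
x(y(W - 4*(-3))) - 1*(-42293) = (26/9 + 2*(-7/(4 + 5*(-4 - 4*(-3))))/3) - 1*(-42293) = (26/9 + 2*(-7/(4 + 5*(-4 + 12)))/3) + 42293 = (26/9 + 2*(-7/(4 + 5*8))/3) + 42293 = (26/9 + 2*(-7/(4 + 40))/3) + 42293 = (26/9 + 2*(-7/44)/3) + 42293 = (26/9 + 2*(-7*1/44)/3) + 42293 = (26/9 + (2/3)*(-7/44)) + 42293 = (26/9 - 7/66) + 42293 = 551/198 + 42293 = 8374565/198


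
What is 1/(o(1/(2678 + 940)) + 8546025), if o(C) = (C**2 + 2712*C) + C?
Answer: 13089924/111866827567735 ≈ 1.1701e-7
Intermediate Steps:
o(C) = C**2 + 2713*C
1/(o(1/(2678 + 940)) + 8546025) = 1/((2713 + 1/(2678 + 940))/(2678 + 940) + 8546025) = 1/((2713 + 1/3618)/3618 + 8546025) = 1/((1/3618)*(9815635/3618) + 8546025) = 1/(9815635/13089924 + 8546025) = 1/(111866827567735/13089924) = 13089924/111866827567735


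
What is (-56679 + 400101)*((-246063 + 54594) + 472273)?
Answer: 96434271288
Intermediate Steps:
(-56679 + 400101)*((-246063 + 54594) + 472273) = 343422*(-191469 + 472273) = 343422*280804 = 96434271288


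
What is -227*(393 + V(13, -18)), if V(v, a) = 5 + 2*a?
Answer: -82174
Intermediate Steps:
-227*(393 + V(13, -18)) = -227*(393 + (5 + 2*(-18))) = -227*(393 + (5 - 36)) = -227*(393 - 31) = -227*362 = -82174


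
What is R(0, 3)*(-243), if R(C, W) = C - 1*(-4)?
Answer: -972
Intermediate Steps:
R(C, W) = 4 + C (R(C, W) = C + 4 = 4 + C)
R(0, 3)*(-243) = (4 + 0)*(-243) = 4*(-243) = -972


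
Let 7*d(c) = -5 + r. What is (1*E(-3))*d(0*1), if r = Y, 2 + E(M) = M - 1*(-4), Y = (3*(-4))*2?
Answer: 29/7 ≈ 4.1429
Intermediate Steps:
Y = -24 (Y = -12*2 = -24)
E(M) = 2 + M (E(M) = -2 + (M - 1*(-4)) = -2 + (M + 4) = -2 + (4 + M) = 2 + M)
r = -24
d(c) = -29/7 (d(c) = (-5 - 24)/7 = (1/7)*(-29) = -29/7)
(1*E(-3))*d(0*1) = (1*(2 - 3))*(-29/7) = (1*(-1))*(-29/7) = -1*(-29/7) = 29/7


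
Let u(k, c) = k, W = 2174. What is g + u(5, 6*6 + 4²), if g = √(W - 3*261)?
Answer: 5 + √1391 ≈ 42.296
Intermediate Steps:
g = √1391 (g = √(2174 - 3*261) = √(2174 - 783) = √1391 ≈ 37.296)
g + u(5, 6*6 + 4²) = √1391 + 5 = 5 + √1391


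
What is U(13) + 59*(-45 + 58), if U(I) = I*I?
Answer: 936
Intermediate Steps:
U(I) = I²
U(13) + 59*(-45 + 58) = 13² + 59*(-45 + 58) = 169 + 59*13 = 169 + 767 = 936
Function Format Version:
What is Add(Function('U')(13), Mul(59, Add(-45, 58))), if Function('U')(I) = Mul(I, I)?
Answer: 936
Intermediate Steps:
Function('U')(I) = Pow(I, 2)
Add(Function('U')(13), Mul(59, Add(-45, 58))) = Add(Pow(13, 2), Mul(59, Add(-45, 58))) = Add(169, Mul(59, 13)) = Add(169, 767) = 936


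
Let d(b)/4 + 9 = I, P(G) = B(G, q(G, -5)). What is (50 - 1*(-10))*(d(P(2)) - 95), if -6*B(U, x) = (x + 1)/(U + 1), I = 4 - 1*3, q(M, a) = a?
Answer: -7620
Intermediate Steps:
I = 1 (I = 4 - 3 = 1)
B(U, x) = -(1 + x)/(6*(1 + U)) (B(U, x) = -(x + 1)/(6*(U + 1)) = -(1 + x)/(6*(1 + U)))
P(G) = 2/(3*(1 + G)) (P(G) = (-1 - 1*(-5))/(6*(1 + G)) = (-1 + 5)/(6*(1 + G)) = (⅙)*4/(1 + G) = 2/(3*(1 + G)))
d(b) = -32 (d(b) = -36 + 4*1 = -36 + 4 = -32)
(50 - 1*(-10))*(d(P(2)) - 95) = (50 - 1*(-10))*(-32 - 95) = (50 + 10)*(-127) = 60*(-127) = -7620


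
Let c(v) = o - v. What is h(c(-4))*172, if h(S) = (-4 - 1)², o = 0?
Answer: 4300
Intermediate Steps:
c(v) = -v (c(v) = 0 - v = -v)
h(S) = 25 (h(S) = (-5)² = 25)
h(c(-4))*172 = 25*172 = 4300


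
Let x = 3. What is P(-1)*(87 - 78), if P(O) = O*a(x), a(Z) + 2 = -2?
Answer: 36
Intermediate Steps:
a(Z) = -4 (a(Z) = -2 - 2 = -4)
P(O) = -4*O (P(O) = O*(-4) = -4*O)
P(-1)*(87 - 78) = (-4*(-1))*(87 - 78) = 4*9 = 36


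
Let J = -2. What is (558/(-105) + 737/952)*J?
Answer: 21611/2380 ≈ 9.0802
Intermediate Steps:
(558/(-105) + 737/952)*J = (558/(-105) + 737/952)*(-2) = (558*(-1/105) + 737*(1/952))*(-2) = (-186/35 + 737/952)*(-2) = -21611/4760*(-2) = 21611/2380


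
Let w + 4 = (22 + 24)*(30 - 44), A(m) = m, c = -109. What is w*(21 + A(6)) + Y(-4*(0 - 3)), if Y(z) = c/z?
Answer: -210061/12 ≈ -17505.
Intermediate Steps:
Y(z) = -109/z
w = -648 (w = -4 + (22 + 24)*(30 - 44) = -4 + 46*(-14) = -4 - 644 = -648)
w*(21 + A(6)) + Y(-4*(0 - 3)) = -648*(21 + 6) - 109*(-1/(4*(0 - 3))) = -648*27 - 109/((-4*(-3))) = -17496 - 109/12 = -210061/12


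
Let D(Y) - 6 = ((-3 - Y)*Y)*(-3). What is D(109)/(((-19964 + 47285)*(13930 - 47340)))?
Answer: -1221/30426487 ≈ -4.0130e-5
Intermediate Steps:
D(Y) = 6 - 3*Y*(-3 - Y) (D(Y) = 6 + ((-3 - Y)*Y)*(-3) = 6 + (Y*(-3 - Y))*(-3) = 6 - 3*Y*(-3 - Y))
D(109)/(((-19964 + 47285)*(13930 - 47340))) = (6 + 3*109² + 9*109)/(((-19964 + 47285)*(13930 - 47340))) = (6 + 3*11881 + 981)/((27321*(-33410))) = (6 + 35643 + 981)/(-912794610) = 36630*(-1/912794610) = -1221/30426487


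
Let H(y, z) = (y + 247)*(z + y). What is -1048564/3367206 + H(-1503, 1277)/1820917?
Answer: -476773193426/3065701323951 ≈ -0.15552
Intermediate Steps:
H(y, z) = (247 + y)*(y + z)
-1048564/3367206 + H(-1503, 1277)/1820917 = -1048564/3367206 + ((-1503)² + 247*(-1503) + 247*1277 - 1503*1277)/1820917 = -1048564*1/3367206 + (2259009 - 371241 + 315419 - 1919331)*(1/1820917) = -524282/1683603 + 283856*(1/1820917) = -524282/1683603 + 283856/1820917 = -476773193426/3065701323951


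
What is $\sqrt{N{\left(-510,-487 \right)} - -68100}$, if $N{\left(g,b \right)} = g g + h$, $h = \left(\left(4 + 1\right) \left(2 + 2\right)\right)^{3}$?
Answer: $410 \sqrt{2} \approx 579.83$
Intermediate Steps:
$h = 8000$ ($h = \left(5 \cdot 4\right)^{3} = 20^{3} = 8000$)
$N{\left(g,b \right)} = 8000 + g^{2}$ ($N{\left(g,b \right)} = g g + 8000 = g^{2} + 8000 = 8000 + g^{2}$)
$\sqrt{N{\left(-510,-487 \right)} - -68100} = \sqrt{\left(8000 + \left(-510\right)^{2}\right) - -68100} = \sqrt{\left(8000 + 260100\right) + 68100} = \sqrt{268100 + 68100} = \sqrt{336200} = 410 \sqrt{2}$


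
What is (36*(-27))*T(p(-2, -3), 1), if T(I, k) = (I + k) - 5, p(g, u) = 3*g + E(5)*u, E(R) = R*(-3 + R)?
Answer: 38880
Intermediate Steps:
p(g, u) = 3*g + 10*u (p(g, u) = 3*g + (5*(-3 + 5))*u = 3*g + (5*2)*u = 3*g + 10*u)
T(I, k) = -5 + I + k
(36*(-27))*T(p(-2, -3), 1) = (36*(-27))*(-5 + (3*(-2) + 10*(-3)) + 1) = -972*(-5 + (-6 - 30) + 1) = -972*(-5 - 36 + 1) = -972*(-40) = 38880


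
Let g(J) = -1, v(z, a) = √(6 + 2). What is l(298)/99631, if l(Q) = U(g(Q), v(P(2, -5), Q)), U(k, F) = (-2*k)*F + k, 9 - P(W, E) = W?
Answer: -1/99631 + 4*√2/99631 ≈ 4.6741e-5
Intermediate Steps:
P(W, E) = 9 - W
v(z, a) = 2*√2 (v(z, a) = √8 = 2*√2)
U(k, F) = k - 2*F*k (U(k, F) = -2*F*k + k = k - 2*F*k)
l(Q) = -1 + 4*√2 (l(Q) = -(1 - 4*√2) = -1 + 4*√2)
l(298)/99631 = (-1 + 4*√2)/99631 = (-1 + 4*√2)*(1/99631) = -1/99631 + 4*√2/99631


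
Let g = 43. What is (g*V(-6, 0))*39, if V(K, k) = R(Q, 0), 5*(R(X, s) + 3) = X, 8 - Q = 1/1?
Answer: -13416/5 ≈ -2683.2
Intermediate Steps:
Q = 7 (Q = 8 - 1/1 = 8 - 1 = 7)
R(X, s) = -3 + X/5
V(K, k) = -8/5 (V(K, k) = -3 + (⅕)*7 = -3 + 7/5 = -8/5)
(g*V(-6, 0))*39 = (43*(-8/5))*39 = -344/5*39 = -13416/5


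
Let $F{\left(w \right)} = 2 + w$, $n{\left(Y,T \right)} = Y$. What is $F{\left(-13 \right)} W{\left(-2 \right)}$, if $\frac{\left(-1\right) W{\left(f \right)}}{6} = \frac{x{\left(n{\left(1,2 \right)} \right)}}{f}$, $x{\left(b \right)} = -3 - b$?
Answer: $132$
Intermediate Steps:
$W{\left(f \right)} = \frac{24}{f}$ ($W{\left(f \right)} = - 6 \frac{-3 - 1}{f} = - 6 \left(- \frac{4}{f}\right) = \frac{24}{f}$)
$F{\left(-13 \right)} W{\left(-2 \right)} = \left(2 - 13\right) \frac{24}{-2} = - 11 \cdot 24 \left(- \frac{1}{2}\right) = \left(-11\right) \left(-12\right) = 132$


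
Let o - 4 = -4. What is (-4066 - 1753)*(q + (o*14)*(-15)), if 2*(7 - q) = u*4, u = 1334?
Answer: 15484359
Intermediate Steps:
o = 0 (o = 4 - 4 = 0)
q = -2661 (q = 7 - 667*4 = 7 - 1/2*5336 = 7 - 2668 = -2661)
(-4066 - 1753)*(q + (o*14)*(-15)) = (-4066 - 1753)*(-2661 + (0*14)*(-15)) = -5819*(-2661 + 0*(-15)) = -5819*(-2661 + 0) = -5819*(-2661) = 15484359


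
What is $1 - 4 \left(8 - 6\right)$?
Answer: $-7$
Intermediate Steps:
$1 - 4 \left(8 - 6\right) = 1 - 8 = -7$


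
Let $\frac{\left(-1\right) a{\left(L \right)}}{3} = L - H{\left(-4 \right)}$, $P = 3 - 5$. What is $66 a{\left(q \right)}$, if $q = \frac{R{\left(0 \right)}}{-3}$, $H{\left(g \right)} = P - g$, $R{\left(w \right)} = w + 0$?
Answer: $396$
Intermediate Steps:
$P = -2$ ($P = 3 - 5 = -2$)
$R{\left(w \right)} = w$
$H{\left(g \right)} = -2 - g$
$q = 0$ ($q = \frac{0}{-3} = 0 \left(- \frac{1}{3}\right) = 0$)
$a{\left(L \right)} = 6 - 3 L$ ($a{\left(L \right)} = - 3 \left(L - \left(-2 - -4\right)\right) = - 3 \left(L - \left(-2 + 4\right)\right) = - 3 \left(L - 2\right) = - 3 \left(-2 + L\right) = 6 - 3 L$)
$66 a{\left(q \right)} = 66 \left(6 - 0\right) = 66 \left(6 + 0\right) = 66 \cdot 6 = 396$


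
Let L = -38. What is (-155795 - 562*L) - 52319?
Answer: -186758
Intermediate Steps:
(-155795 - 562*L) - 52319 = (-155795 - 562*(-38)) - 52319 = (-155795 + 21356) - 52319 = -134439 - 52319 = -186758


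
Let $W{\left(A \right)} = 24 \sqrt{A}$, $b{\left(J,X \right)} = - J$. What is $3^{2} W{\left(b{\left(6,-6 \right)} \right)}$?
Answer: $216 i \sqrt{6} \approx 529.09 i$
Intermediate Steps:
$3^{2} W{\left(b{\left(6,-6 \right)} \right)} = 3^{2} \cdot 24 \sqrt{\left(-1\right) 6} = 9 \cdot 24 \sqrt{-6} = 9 \cdot 24 i \sqrt{6} = 216 i \sqrt{6}$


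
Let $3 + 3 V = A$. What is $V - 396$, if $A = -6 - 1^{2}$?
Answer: $- \frac{1198}{3} \approx -399.33$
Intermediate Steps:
$A = -7$ ($A = -6 - 1 = -7$)
$V = - \frac{10}{3}$ ($V = -1 + \frac{1}{3} \left(-7\right) = -1 - \frac{7}{3} = - \frac{10}{3} \approx -3.3333$)
$V - 396 = - \frac{10}{3} - 396 = - \frac{1198}{3}$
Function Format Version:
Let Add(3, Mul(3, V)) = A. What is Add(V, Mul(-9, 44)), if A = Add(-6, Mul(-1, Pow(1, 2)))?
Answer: Rational(-1198, 3) ≈ -399.33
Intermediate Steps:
A = -7 (A = Add(-6, Mul(-1, 1)) = Add(-6, -1) = -7)
V = Rational(-10, 3) (V = Add(-1, Mul(Rational(1, 3), -7)) = Add(-1, Rational(-7, 3)) = Rational(-10, 3) ≈ -3.3333)
Add(V, Mul(-9, 44)) = Add(Rational(-10, 3), Mul(-9, 44)) = Add(Rational(-10, 3), -396) = Rational(-1198, 3)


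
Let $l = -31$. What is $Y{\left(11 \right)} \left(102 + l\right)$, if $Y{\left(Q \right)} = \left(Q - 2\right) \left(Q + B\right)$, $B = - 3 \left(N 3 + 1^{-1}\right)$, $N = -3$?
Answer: $22365$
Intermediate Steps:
$B = 24$ ($B = - 3 \left(\left(-3\right) 3 + 1^{-1}\right) = - 3 \left(-9 + 1\right) = \left(-3\right) \left(-8\right) = 24$)
$Y{\left(Q \right)} = \left(-2 + Q\right) \left(24 + Q\right)$ ($Y{\left(Q \right)} = \left(Q - 2\right) \left(Q + 24\right) = \left(-2 + Q\right) \left(24 + Q\right)$)
$Y{\left(11 \right)} \left(102 + l\right) = \left(-48 + 11^{2} + 22 \cdot 11\right) \left(102 - 31\right) = \left(-48 + 121 + 242\right) 71 = 315 \cdot 71 = 22365$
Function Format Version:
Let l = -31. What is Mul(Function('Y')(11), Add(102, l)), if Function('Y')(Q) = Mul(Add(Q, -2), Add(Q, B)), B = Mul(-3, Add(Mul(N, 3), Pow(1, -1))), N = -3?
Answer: 22365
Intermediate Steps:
B = 24 (B = Mul(-3, Add(Mul(-3, 3), Pow(1, -1))) = Mul(-3, Add(-9, 1)) = Mul(-3, -8) = 24)
Function('Y')(Q) = Mul(Add(-2, Q), Add(24, Q)) (Function('Y')(Q) = Mul(Add(Q, -2), Add(Q, 24)) = Mul(Add(-2, Q), Add(24, Q)))
Mul(Function('Y')(11), Add(102, l)) = Mul(Add(-48, Pow(11, 2), Mul(22, 11)), Add(102, -31)) = Mul(Add(-48, 121, 242), 71) = Mul(315, 71) = 22365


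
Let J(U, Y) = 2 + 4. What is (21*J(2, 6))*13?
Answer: 1638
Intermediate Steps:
J(U, Y) = 6
(21*J(2, 6))*13 = (21*6)*13 = 126*13 = 1638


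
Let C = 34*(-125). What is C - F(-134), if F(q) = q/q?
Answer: -4251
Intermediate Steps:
F(q) = 1
C = -4250
C - F(-134) = -4250 - 1*1 = -4250 - 1 = -4251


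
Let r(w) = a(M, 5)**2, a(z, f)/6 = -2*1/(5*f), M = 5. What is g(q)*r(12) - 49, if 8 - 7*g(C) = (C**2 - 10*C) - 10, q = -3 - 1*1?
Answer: -219847/4375 ≈ -50.251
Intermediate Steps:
q = -4 (q = -3 - 1 = -4)
g(C) = 18/7 - C**2/7 + 10*C/7 (g(C) = 8/7 - ((C**2 - 10*C) - 10)/7 = 8/7 - (-10 + C**2 - 10*C)/7 = 8/7 + (10/7 - C**2/7 + 10*C/7) = 18/7 - C**2/7 + 10*C/7)
a(z, f) = -12/(5*f) (a(z, f) = 6*(-2*1/(5*f)) = 6*(-2/(5*f)) = -12/(5*f))
r(w) = 144/625 (r(w) = (-12/5/5)**2 = (-12/5*1/5)**2 = (-12/25)**2 = 144/625)
g(q)*r(12) - 49 = (18/7 - 1/7*(-4)**2 + (10/7)*(-4))*(144/625) - 49 = (18/7 - 1/7*16 - 40/7)*(144/625) - 49 = (18/7 - 16/7 - 40/7)*(144/625) - 49 = -38/7*144/625 - 49 = -5472/4375 - 49 = -219847/4375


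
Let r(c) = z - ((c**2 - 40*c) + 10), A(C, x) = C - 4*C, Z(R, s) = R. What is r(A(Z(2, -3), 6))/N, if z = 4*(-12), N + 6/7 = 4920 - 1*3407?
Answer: -2338/10585 ≈ -0.22088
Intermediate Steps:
A(C, x) = -3*C
N = 10585/7 (N = -6/7 + (4920 - 1*3407) = -6/7 + (4920 - 3407) = -6/7 + 1513 = 10585/7 ≈ 1512.1)
z = -48
r(c) = -58 - c**2 + 40*c (r(c) = -48 - ((c**2 - 40*c) + 10) = -48 - (10 + c**2 - 40*c) = -48 + (-10 - c**2 + 40*c) = -58 - c**2 + 40*c)
r(A(Z(2, -3), 6))/N = (-58 - (-3*2)**2 + 40*(-3*2))/(10585/7) = (-58 - 1*(-6)**2 + 40*(-6))*(7/10585) = (-58 - 1*36 - 240)*(7/10585) = (-58 - 36 - 240)*(7/10585) = -334*7/10585 = -2338/10585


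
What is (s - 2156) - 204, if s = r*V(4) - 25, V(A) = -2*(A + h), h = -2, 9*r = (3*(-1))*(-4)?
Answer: -7171/3 ≈ -2390.3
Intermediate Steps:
r = 4/3 (r = ((3*(-1))*(-4))/9 = (-3*(-4))/9 = (⅑)*12 = 4/3 ≈ 1.3333)
V(A) = 4 - 2*A (V(A) = -2*(A - 2) = -2*(-2 + A) = 4 - 2*A)
s = -91/3 (s = 4*(4 - 2*4)/3 - 25 = 4*(4 - 8)/3 - 25 = (4/3)*(-4) - 25 = -16/3 - 25 = -91/3 ≈ -30.333)
(s - 2156) - 204 = (-91/3 - 2156) - 204 = -6559/3 - 204 = -7171/3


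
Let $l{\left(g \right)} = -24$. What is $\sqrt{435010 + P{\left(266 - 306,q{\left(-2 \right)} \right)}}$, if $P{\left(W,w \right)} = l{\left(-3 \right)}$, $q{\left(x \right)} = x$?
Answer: $\sqrt{434986} \approx 659.54$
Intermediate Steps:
$P{\left(W,w \right)} = -24$
$\sqrt{435010 + P{\left(266 - 306,q{\left(-2 \right)} \right)}} = \sqrt{435010 - 24} = \sqrt{434986}$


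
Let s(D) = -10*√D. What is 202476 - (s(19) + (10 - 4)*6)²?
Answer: 199280 + 720*√19 ≈ 2.0242e+5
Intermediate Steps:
202476 - (s(19) + (10 - 4)*6)² = 202476 - (-10*√19 + (10 - 4)*6)² = 202476 - (-10*√19 + 6*6)² = 202476 - (-10*√19 + 36)² = 202476 - (36 - 10*√19)²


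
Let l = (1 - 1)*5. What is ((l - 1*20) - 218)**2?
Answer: 56644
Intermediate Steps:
l = 0 (l = 0*5 = 0)
((l - 1*20) - 218)**2 = ((0 - 1*20) - 218)**2 = ((0 - 20) - 218)**2 = (-20 - 218)**2 = (-238)**2 = 56644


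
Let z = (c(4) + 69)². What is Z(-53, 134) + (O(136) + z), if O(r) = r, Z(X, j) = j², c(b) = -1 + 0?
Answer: 22716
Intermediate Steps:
c(b) = -1
z = 4624 (z = (-1 + 69)² = 68² = 4624)
Z(-53, 134) + (O(136) + z) = 134² + (136 + 4624) = 17956 + 4760 = 22716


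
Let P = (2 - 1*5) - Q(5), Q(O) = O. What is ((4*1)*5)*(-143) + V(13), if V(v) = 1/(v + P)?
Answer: -14299/5 ≈ -2859.8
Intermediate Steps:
P = -8 (P = (2 - 1*5) - 1*5 = (2 - 5) - 5 = -3 - 5 = -8)
V(v) = 1/(-8 + v) (V(v) = 1/(v - 8) = 1/(-8 + v))
((4*1)*5)*(-143) + V(13) = ((4*1)*5)*(-143) + 1/(-8 + 13) = (4*5)*(-143) + 1/5 = 20*(-143) + ⅕ = -2860 + ⅕ = -14299/5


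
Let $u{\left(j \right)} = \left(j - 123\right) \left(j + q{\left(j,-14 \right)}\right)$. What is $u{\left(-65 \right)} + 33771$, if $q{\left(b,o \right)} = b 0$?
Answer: $45991$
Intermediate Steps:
$q{\left(b,o \right)} = 0$
$u{\left(j \right)} = j \left(-123 + j\right)$ ($u{\left(j \right)} = \left(j - 123\right) \left(j + 0\right) = \left(-123 + j\right) j = j \left(-123 + j\right)$)
$u{\left(-65 \right)} + 33771 = - 65 \left(-123 - 65\right) + 33771 = \left(-65\right) \left(-188\right) + 33771 = 12220 + 33771 = 45991$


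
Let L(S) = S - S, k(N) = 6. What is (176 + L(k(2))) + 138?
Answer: 314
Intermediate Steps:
L(S) = 0
(176 + L(k(2))) + 138 = (176 + 0) + 138 = 176 + 138 = 314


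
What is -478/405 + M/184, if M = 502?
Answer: 57679/37260 ≈ 1.5480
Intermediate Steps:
-478/405 + M/184 = -478/405 + 502/184 = -478*1/405 + 502*(1/184) = -478/405 + 251/92 = 57679/37260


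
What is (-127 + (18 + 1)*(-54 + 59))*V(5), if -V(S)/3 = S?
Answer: 480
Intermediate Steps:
V(S) = -3*S
(-127 + (18 + 1)*(-54 + 59))*V(5) = (-127 + (18 + 1)*(-54 + 59))*(-3*5) = (-127 + 19*5)*(-15) = (-127 + 95)*(-15) = -32*(-15) = 480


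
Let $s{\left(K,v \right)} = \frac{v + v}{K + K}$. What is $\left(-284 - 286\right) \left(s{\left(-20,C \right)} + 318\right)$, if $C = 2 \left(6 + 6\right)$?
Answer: $-180576$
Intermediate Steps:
$C = 24$ ($C = 2 \cdot 12 = 24$)
$s{\left(K,v \right)} = \frac{v}{K}$ ($s{\left(K,v \right)} = \frac{2 v}{2 K} = 2 v \frac{1}{2 K} = \frac{v}{K}$)
$\left(-284 - 286\right) \left(s{\left(-20,C \right)} + 318\right) = \left(-284 - 286\right) \left(\frac{24}{-20} + 318\right) = - 570 \left(24 \left(- \frac{1}{20}\right) + 318\right) = - 570 \left(- \frac{6}{5} + 318\right) = \left(-570\right) \frac{1584}{5} = -180576$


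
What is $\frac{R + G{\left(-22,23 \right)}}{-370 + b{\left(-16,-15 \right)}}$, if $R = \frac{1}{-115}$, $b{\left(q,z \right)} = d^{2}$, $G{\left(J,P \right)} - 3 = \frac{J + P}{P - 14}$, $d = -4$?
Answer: $- \frac{3211}{366390} \approx -0.0087639$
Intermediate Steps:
$G{\left(J,P \right)} = 3 + \frac{J + P}{-14 + P}$ ($G{\left(J,P \right)} = 3 + \frac{J + P}{P - 14} = 3 + \frac{J + P}{-14 + P}$)
$b{\left(q,z \right)} = 16$ ($b{\left(q,z \right)} = \left(-4\right)^{2} = 16$)
$R = - \frac{1}{115} \approx -0.0086956$
$\frac{R + G{\left(-22,23 \right)}}{-370 + b{\left(-16,-15 \right)}} = \frac{- \frac{1}{115} + \frac{-42 - 22 + 4 \cdot 23}{-14 + 23}}{-370 + 16} = \frac{- \frac{1}{115} + \frac{-42 - 22 + 92}{9}}{-354} = \left(- \frac{1}{115} + \frac{1}{9} \cdot 28\right) \left(- \frac{1}{354}\right) = \left(- \frac{1}{115} + \frac{28}{9}\right) \left(- \frac{1}{354}\right) = \frac{3211}{1035} \left(- \frac{1}{354}\right) = - \frac{3211}{366390}$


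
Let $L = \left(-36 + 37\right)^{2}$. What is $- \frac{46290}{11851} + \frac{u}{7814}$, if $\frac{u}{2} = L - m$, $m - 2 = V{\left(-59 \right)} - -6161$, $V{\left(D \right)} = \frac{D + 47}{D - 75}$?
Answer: $- \frac{17010090870}{3102224419} \approx -5.4832$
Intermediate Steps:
$L = 1$ ($L = 1^{2} = 1$)
$V{\left(D \right)} = \frac{47 + D}{-75 + D}$
$m = \frac{412927}{67}$ ($m = 2 + \left(\frac{47 - 59}{-75 - 59} - -6161\right) = 2 + \left(\frac{1}{-134} \left(-12\right) + 6161\right) = 2 + \left(\left(- \frac{1}{134}\right) \left(-12\right) + 6161\right) = 2 + \left(\frac{6}{67} + 6161\right) = 2 + \frac{412793}{67} = \frac{412927}{67} \approx 6163.1$)
$u = - \frac{825720}{67}$ ($u = 2 \left(1 - \frac{412927}{67}\right) = 2 \left(- \frac{412860}{67}\right) = - \frac{825720}{67} \approx -12324.0$)
$- \frac{46290}{11851} + \frac{u}{7814} = - \frac{46290}{11851} - \frac{825720}{67 \cdot 7814} = \left(-46290\right) \frac{1}{11851} - \frac{412860}{261769} = - \frac{46290}{11851} - \frac{412860}{261769} = - \frac{17010090870}{3102224419}$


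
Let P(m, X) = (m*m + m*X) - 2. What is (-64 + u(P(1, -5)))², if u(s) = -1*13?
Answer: 5929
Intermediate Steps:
P(m, X) = -2 + m² + X*m (P(m, X) = (m² + X*m) - 2 = -2 + m² + X*m)
u(s) = -13
(-64 + u(P(1, -5)))² = (-64 - 13)² = (-77)² = 5929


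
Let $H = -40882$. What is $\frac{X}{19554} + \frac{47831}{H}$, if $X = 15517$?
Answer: $- \frac{75230345}{199851657} \approx -0.37643$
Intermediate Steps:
$\frac{X}{19554} + \frac{47831}{H} = \frac{15517}{19554} + \frac{47831}{-40882} = 15517 \cdot \frac{1}{19554} + 47831 \left(- \frac{1}{40882}\right) = \frac{15517}{19554} - \frac{47831}{40882} = - \frac{75230345}{199851657}$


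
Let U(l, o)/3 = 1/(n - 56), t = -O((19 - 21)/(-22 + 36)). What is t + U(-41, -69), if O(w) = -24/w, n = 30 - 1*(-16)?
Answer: -1683/10 ≈ -168.30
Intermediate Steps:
n = 46 (n = 30 + 16 = 46)
t = -168 (t = -(-24)/((19 - 21)/(-22 + 36)) = -(-24)/((-2/14)) = -(-24)/((-2*1/14)) = -(-24)/(-1/7) = -(-24)*(-7) = -1*168 = -168)
U(l, o) = -3/10 (U(l, o) = 3/(46 - 56) = 3/(-10) = 3*(-1/10) = -3/10)
t + U(-41, -69) = -168 - 3/10 = -1683/10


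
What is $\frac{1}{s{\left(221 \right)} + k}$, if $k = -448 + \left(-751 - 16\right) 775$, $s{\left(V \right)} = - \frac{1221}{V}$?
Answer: $- \frac{221}{131468154} \approx -1.681 \cdot 10^{-6}$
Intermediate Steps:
$k = -594873$ ($k = -448 + \left(-751 - 16\right) 775 = -448 - 594425 = -594873$)
$\frac{1}{s{\left(221 \right)} + k} = \frac{1}{- \frac{1221}{221} - 594873} = \frac{1}{- \frac{131468154}{221}} = - \frac{221}{131468154}$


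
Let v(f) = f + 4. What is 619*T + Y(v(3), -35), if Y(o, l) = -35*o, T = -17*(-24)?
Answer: 252307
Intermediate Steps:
v(f) = 4 + f
T = 408
619*T + Y(v(3), -35) = 619*408 - 35*(4 + 3) = 252552 - 35*7 = 252552 - 245 = 252307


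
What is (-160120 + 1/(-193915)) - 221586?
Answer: -74018518991/193915 ≈ -3.8171e+5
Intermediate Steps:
(-160120 + 1/(-193915)) - 221586 = (-160120 - 1/193915) - 221586 = -31049669801/193915 - 221586 = -74018518991/193915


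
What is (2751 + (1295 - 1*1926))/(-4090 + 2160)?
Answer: -212/193 ≈ -1.0984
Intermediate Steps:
(2751 + (1295 - 1*1926))/(-4090 + 2160) = (2751 + (1295 - 1926))/(-1930) = (2751 - 631)*(-1/1930) = 2120*(-1/1930) = -212/193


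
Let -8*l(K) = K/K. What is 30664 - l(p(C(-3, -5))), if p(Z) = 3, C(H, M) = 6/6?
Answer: 245313/8 ≈ 30664.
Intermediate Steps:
C(H, M) = 1 (C(H, M) = 6*(1/6) = 1)
l(K) = -1/8 (l(K) = -K/(8*K) = -1/8*1 = -1/8)
30664 - l(p(C(-3, -5))) = 30664 - 1*(-1/8) = 30664 + 1/8 = 245313/8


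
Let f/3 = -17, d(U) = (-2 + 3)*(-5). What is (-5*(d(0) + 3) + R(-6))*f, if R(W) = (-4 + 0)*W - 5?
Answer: -1479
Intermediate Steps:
d(U) = -5 (d(U) = 1*(-5) = -5)
R(W) = -5 - 4*W (R(W) = -4*W - 5 = -5 - 4*W)
f = -51 (f = 3*(-17) = -51)
(-5*(d(0) + 3) + R(-6))*f = (-5*(-5 + 3) + (-5 - 4*(-6)))*(-51) = (-5*(-2) + (-5 + 24))*(-51) = (10 + 19)*(-51) = 29*(-51) = -1479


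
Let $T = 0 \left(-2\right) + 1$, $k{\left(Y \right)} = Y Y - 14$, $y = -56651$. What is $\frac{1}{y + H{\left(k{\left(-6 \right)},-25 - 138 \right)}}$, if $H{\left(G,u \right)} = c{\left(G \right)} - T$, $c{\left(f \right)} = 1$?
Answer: $- \frac{1}{56651} \approx -1.7652 \cdot 10^{-5}$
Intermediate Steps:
$k{\left(Y \right)} = -14 + Y^{2}$ ($k{\left(Y \right)} = Y^{2} - 14 = -14 + Y^{2}$)
$T = 1$ ($T = 0 + 1 = 1$)
$H{\left(G,u \right)} = 0$ ($H{\left(G,u \right)} = 1 - 1 = 0$)
$\frac{1}{y + H{\left(k{\left(-6 \right)},-25 - 138 \right)}} = \frac{1}{-56651 + 0} = \frac{1}{-56651} = - \frac{1}{56651}$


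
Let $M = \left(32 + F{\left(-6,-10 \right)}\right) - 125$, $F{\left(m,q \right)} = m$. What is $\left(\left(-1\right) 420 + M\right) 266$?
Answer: $-138054$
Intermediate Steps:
$M = -99$ ($M = \left(32 - 6\right) - 125 = 26 - 125 = -99$)
$\left(\left(-1\right) 420 + M\right) 266 = \left(\left(-1\right) 420 - 99\right) 266 = \left(-420 - 99\right) 266 = \left(-519\right) 266 = -138054$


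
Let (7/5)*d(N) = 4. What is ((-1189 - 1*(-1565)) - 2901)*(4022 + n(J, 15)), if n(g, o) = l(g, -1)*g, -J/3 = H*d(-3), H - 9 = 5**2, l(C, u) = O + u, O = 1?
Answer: -10155550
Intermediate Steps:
l(C, u) = 1 + u
d(N) = 20/7 (d(N) = (5/7)*4 = 20/7)
H = 34 (H = 9 + 5**2 = 9 + 25 = 34)
J = -2040/7 (J = -102*20/7 = -3*680/7 = -2040/7 ≈ -291.43)
n(g, o) = 0 (n(g, o) = (1 - 1)*g = 0*g = 0)
((-1189 - 1*(-1565)) - 2901)*(4022 + n(J, 15)) = ((-1189 - 1*(-1565)) - 2901)*(4022 + 0) = ((-1189 + 1565) - 2901)*4022 = (376 - 2901)*4022 = -2525*4022 = -10155550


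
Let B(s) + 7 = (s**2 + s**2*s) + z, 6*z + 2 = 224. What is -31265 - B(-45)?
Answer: 57805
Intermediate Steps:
z = 37 (z = -1/3 + (1/6)*224 = -1/3 + 112/3 = 37)
B(s) = 30 + s**2 + s**3 (B(s) = -7 + ((s**2 + s**2*s) + 37) = -7 + ((s**2 + s**3) + 37) = -7 + (37 + s**2 + s**3) = 30 + s**2 + s**3)
-31265 - B(-45) = -31265 - (30 + (-45)**2 + (-45)**3) = -31265 - (30 + 2025 - 91125) = -31265 - 1*(-89070) = -31265 + 89070 = 57805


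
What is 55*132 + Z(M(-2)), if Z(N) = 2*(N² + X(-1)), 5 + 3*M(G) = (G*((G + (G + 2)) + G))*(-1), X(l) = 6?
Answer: 65786/9 ≈ 7309.6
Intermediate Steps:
M(G) = -5/3 - G*(2 + 3*G)/3 (M(G) = -5/3 + ((G*((G + (G + 2)) + G))*(-1))/3 = -5/3 + ((G*((G + (2 + G)) + G))*(-1))/3 = -5/3 + ((G*((2 + 2*G) + G))*(-1))/3 = -5/3 + ((G*(2 + 3*G))*(-1))/3 = -5/3 + (-G*(2 + 3*G))/3 = -5/3 - G*(2 + 3*G)/3)
Z(N) = 12 + 2*N² (Z(N) = 2*(N² + 6) = 2*(6 + N²) = 12 + 2*N²)
55*132 + Z(M(-2)) = 55*132 + (12 + 2*(-5/3 - 1*(-2)² - ⅔*(-2))²) = 7260 + (12 + 2*(-5/3 - 1*4 + 4/3)²) = 7260 + (12 + 2*(-5/3 - 4 + 4/3)²) = 7260 + (12 + 2*(-13/3)²) = 7260 + (12 + 2*(169/9)) = 7260 + (12 + 338/9) = 7260 + 446/9 = 65786/9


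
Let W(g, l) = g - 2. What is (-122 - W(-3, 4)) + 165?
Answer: 48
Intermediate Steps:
W(g, l) = -2 + g
(-122 - W(-3, 4)) + 165 = (-122 - (-2 - 3)) + 165 = (-122 - 1*(-5)) + 165 = (-122 + 5) + 165 = -117 + 165 = 48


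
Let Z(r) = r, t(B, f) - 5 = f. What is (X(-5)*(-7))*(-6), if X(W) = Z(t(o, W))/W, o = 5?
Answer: 0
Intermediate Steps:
t(B, f) = 5 + f
X(W) = (5 + W)/W
(X(-5)*(-7))*(-6) = (((5 - 5)/(-5))*(-7))*(-6) = (-⅕*0*(-7))*(-6) = (0*(-7))*(-6) = 0*(-6) = 0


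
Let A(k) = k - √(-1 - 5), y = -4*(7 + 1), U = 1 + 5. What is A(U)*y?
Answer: -192 + 32*I*√6 ≈ -192.0 + 78.384*I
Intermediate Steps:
U = 6
y = -32 (y = -4*8 = -32)
A(k) = k - I*√6 (A(k) = k - √(-6) = k - I*√6)
A(U)*y = (6 - I*√6)*(-32) = -192 + 32*I*√6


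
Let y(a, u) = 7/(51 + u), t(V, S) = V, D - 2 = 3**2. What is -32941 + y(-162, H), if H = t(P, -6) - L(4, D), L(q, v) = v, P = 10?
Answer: -1647043/50 ≈ -32941.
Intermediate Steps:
D = 11 (D = 2 + 3**2 = 2 + 9 = 11)
H = -1 (H = 10 - 1*11 = 10 - 11 = -1)
-32941 + y(-162, H) = -32941 + 7/(51 - 1) = -32941 + 7/50 = -1647043/50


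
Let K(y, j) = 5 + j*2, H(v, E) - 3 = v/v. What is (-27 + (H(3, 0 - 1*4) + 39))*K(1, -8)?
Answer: -176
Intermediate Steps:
H(v, E) = 4 (H(v, E) = 3 + v/v = 3 + 1 = 4)
K(y, j) = 5 + 2*j
(-27 + (H(3, 0 - 1*4) + 39))*K(1, -8) = (-27 + (4 + 39))*(5 + 2*(-8)) = (-27 + 43)*(5 - 16) = 16*(-11) = -176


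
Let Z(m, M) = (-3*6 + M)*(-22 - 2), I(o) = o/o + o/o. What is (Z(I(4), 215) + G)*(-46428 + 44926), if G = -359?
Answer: 7640674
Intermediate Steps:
I(o) = 2 (I(o) = 1 + 1 = 2)
Z(m, M) = 432 - 24*M (Z(m, M) = (-18 + M)*(-24) = 432 - 24*M)
(Z(I(4), 215) + G)*(-46428 + 44926) = ((432 - 24*215) - 359)*(-46428 + 44926) = ((432 - 5160) - 359)*(-1502) = (-4728 - 359)*(-1502) = -5087*(-1502) = 7640674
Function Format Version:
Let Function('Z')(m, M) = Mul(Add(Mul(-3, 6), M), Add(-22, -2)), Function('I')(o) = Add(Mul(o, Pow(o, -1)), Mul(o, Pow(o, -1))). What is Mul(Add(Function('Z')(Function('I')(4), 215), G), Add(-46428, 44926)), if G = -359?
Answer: 7640674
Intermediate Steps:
Function('I')(o) = 2 (Function('I')(o) = Add(1, 1) = 2)
Function('Z')(m, M) = Add(432, Mul(-24, M)) (Function('Z')(m, M) = Mul(Add(-18, M), -24) = Add(432, Mul(-24, M)))
Mul(Add(Function('Z')(Function('I')(4), 215), G), Add(-46428, 44926)) = Mul(Add(Add(432, Mul(-24, 215)), -359), Add(-46428, 44926)) = Mul(Add(Add(432, -5160), -359), -1502) = Mul(Add(-4728, -359), -1502) = Mul(-5087, -1502) = 7640674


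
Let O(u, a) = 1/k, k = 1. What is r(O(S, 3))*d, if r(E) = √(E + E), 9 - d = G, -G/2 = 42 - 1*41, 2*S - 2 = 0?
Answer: 11*√2 ≈ 15.556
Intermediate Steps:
S = 1 (S = 1 + (½)*0 = 1 + 0 = 1)
G = -2 (G = -2*(42 - 1*41) = -2*(42 - 41) = -2*1 = -2)
O(u, a) = 1 (O(u, a) = 1/1 = 1)
d = 11 (d = 9 - 1*(-2) = 9 + 2 = 11)
r(E) = √2*√E (r(E) = √(2*E) = √2*√E)
r(O(S, 3))*d = (√2*√1)*11 = (√2*1)*11 = √2*11 = 11*√2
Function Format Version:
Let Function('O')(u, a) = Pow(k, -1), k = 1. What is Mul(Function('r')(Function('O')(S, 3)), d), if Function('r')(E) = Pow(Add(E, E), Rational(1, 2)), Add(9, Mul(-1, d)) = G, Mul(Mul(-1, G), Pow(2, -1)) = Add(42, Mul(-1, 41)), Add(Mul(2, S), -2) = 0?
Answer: Mul(11, Pow(2, Rational(1, 2))) ≈ 15.556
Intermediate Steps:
S = 1 (S = Add(1, Mul(Rational(1, 2), 0)) = Add(1, 0) = 1)
G = -2 (G = Mul(-2, Add(42, Mul(-1, 41))) = Mul(-2, Add(42, -41)) = Mul(-2, 1) = -2)
Function('O')(u, a) = 1 (Function('O')(u, a) = Pow(1, -1) = 1)
d = 11 (d = Add(9, Mul(-1, -2)) = Add(9, 2) = 11)
Function('r')(E) = Mul(Pow(2, Rational(1, 2)), Pow(E, Rational(1, 2))) (Function('r')(E) = Pow(Mul(2, E), Rational(1, 2)) = Mul(Pow(2, Rational(1, 2)), Pow(E, Rational(1, 2))))
Mul(Function('r')(Function('O')(S, 3)), d) = Mul(Mul(Pow(2, Rational(1, 2)), Pow(1, Rational(1, 2))), 11) = Mul(Mul(Pow(2, Rational(1, 2)), 1), 11) = Mul(Pow(2, Rational(1, 2)), 11) = Mul(11, Pow(2, Rational(1, 2)))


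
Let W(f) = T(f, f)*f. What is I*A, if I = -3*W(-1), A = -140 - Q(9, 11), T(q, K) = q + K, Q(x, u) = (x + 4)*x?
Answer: 1542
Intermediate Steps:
Q(x, u) = x*(4 + x) (Q(x, u) = (4 + x)*x = x*(4 + x))
T(q, K) = K + q
A = -257 (A = -140 - 9*(4 + 9) = -140 - 9*13 = -140 - 1*117 = -140 - 117 = -257)
W(f) = 2*f**2 (W(f) = (f + f)*f = (2*f)*f = 2*f**2)
I = -6 (I = -6*(-1)**2 = -6 ≈ -6.0000)
I*A = -6*(-257) = 1542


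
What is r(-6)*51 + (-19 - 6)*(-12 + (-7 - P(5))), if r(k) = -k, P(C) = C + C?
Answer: 1031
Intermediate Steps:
P(C) = 2*C
r(-6)*51 + (-19 - 6)*(-12 + (-7 - P(5))) = -1*(-6)*51 + (-19 - 6)*(-12 + (-7 - 2*5)) = 6*51 - 25*(-12 + (-7 - 1*10)) = 306 - 25*(-12 + (-7 - 10)) = 306 - 25*(-12 - 17) = 306 - 25*(-29) = 306 + 725 = 1031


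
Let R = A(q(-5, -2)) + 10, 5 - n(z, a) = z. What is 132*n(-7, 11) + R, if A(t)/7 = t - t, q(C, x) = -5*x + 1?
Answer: 1594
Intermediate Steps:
n(z, a) = 5 - z
q(C, x) = 1 - 5*x
A(t) = 0 (A(t) = 7*(t - t) = 7*0 = 0)
R = 10 (R = 0 + 10 = 10)
132*n(-7, 11) + R = 132*(5 - 1*(-7)) + 10 = 132*(5 + 7) + 10 = 132*12 + 10 = 1584 + 10 = 1594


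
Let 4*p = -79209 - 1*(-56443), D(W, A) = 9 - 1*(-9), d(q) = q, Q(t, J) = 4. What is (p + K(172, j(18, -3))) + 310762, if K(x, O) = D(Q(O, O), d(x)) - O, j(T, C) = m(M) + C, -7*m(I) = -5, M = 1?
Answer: 4271271/14 ≈ 3.0509e+5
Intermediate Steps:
D(W, A) = 18 (D(W, A) = 9 + 9 = 18)
m(I) = 5/7 (m(I) = -⅐*(-5) = 5/7)
j(T, C) = 5/7 + C
K(x, O) = 18 - O
p = -11383/2 (p = (-79209 - 1*(-56443))/4 = (-79209 + 56443)/4 = (¼)*(-22766) = -11383/2 ≈ -5691.5)
(p + K(172, j(18, -3))) + 310762 = (-11383/2 + (18 - (5/7 - 3))) + 310762 = (-11383/2 + (18 - 1*(-16/7))) + 310762 = (-11383/2 + (18 + 16/7)) + 310762 = (-11383/2 + 142/7) + 310762 = -79397/14 + 310762 = 4271271/14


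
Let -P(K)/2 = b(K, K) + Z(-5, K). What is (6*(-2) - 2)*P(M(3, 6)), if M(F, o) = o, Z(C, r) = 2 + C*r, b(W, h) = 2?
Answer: -728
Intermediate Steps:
P(K) = -8 + 10*K (P(K) = -2*(2 + (2 - 5*K)) = -2*(4 - 5*K) = -8 + 10*K)
(6*(-2) - 2)*P(M(3, 6)) = (6*(-2) - 2)*(-8 + 10*6) = (-12 - 2)*(-8 + 60) = -14*52 = -728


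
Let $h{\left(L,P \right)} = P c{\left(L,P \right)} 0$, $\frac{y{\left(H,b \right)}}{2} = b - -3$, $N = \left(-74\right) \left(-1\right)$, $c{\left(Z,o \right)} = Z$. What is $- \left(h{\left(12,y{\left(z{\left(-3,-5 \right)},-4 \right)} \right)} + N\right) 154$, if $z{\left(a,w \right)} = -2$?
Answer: $-11396$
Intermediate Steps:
$N = 74$
$y{\left(H,b \right)} = 6 + 2 b$ ($y{\left(H,b \right)} = 2 \left(b - -3\right) = 2 \left(b + 3\right) = 2 \left(3 + b\right) = 6 + 2 b$)
$h{\left(L,P \right)} = 0$ ($h{\left(L,P \right)} = P L 0 = L P 0 = 0$)
$- \left(h{\left(12,y{\left(z{\left(-3,-5 \right)},-4 \right)} \right)} + N\right) 154 = - \left(0 + 74\right) 154 = - 74 \cdot 154 = \left(-1\right) 11396 = -11396$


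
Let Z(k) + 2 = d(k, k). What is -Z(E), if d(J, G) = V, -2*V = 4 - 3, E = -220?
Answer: 5/2 ≈ 2.5000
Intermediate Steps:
V = -1/2 (V = -(4 - 3)/2 = -1/2*1 = -1/2 ≈ -0.50000)
d(J, G) = -1/2
Z(k) = -5/2 (Z(k) = -2 - 1/2 = -5/2)
-Z(E) = -1*(-5/2) = 5/2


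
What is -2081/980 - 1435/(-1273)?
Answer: -1242813/1247540 ≈ -0.99621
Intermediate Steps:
-2081/980 - 1435/(-1273) = -2081*1/980 - 1435*(-1/1273) = -2081/980 + 1435/1273 = -1242813/1247540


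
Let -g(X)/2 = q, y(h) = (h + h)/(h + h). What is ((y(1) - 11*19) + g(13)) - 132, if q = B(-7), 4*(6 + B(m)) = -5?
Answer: -651/2 ≈ -325.50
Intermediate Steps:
y(h) = 1 (y(h) = (2*h)/((2*h)) = (2*h)*(1/(2*h)) = 1)
B(m) = -29/4 (B(m) = -6 + (1/4)*(-5) = -6 - 5/4 = -29/4)
q = -29/4 ≈ -7.2500
g(X) = 29/2 (g(X) = -2*(-29/4) = 29/2)
((y(1) - 11*19) + g(13)) - 132 = ((1 - 11*19) + 29/2) - 132 = ((1 - 209) + 29/2) - 132 = (-208 + 29/2) - 132 = -387/2 - 132 = -651/2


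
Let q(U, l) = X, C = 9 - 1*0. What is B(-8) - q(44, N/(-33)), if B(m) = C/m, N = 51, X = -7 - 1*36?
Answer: 335/8 ≈ 41.875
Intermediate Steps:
X = -43 (X = -7 - 36 = -43)
C = 9 (C = 9 + 0 = 9)
q(U, l) = -43
B(m) = 9/m
B(-8) - q(44, N/(-33)) = 9/(-8) - 1*(-43) = 9*(-1/8) + 43 = -9/8 + 43 = 335/8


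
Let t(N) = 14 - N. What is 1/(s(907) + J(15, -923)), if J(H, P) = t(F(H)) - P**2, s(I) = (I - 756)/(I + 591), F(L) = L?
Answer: -1498/1276190989 ≈ -1.1738e-6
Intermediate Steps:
s(I) = (-756 + I)/(591 + I)
J(H, P) = 14 - H - P**2 (J(H, P) = (14 - H) - P**2 = 14 - H - P**2)
1/(s(907) + J(15, -923)) = 1/((-756 + 907)/(591 + 907) + (14 - 1*15 - 1*(-923)**2)) = 1/(151/1498 + (14 - 15 - 1*851929)) = 1/((1/1498)*151 + (14 - 15 - 851929)) = 1/(151/1498 - 851930) = 1/(-1276190989/1498) = -1498/1276190989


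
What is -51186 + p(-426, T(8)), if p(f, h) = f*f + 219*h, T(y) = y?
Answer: 132042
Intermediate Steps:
p(f, h) = f² + 219*h
-51186 + p(-426, T(8)) = -51186 + ((-426)² + 219*8) = -51186 + (181476 + 1752) = -51186 + 183228 = 132042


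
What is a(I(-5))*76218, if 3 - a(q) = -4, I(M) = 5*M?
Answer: 533526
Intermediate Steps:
a(q) = 7 (a(q) = 3 - 1*(-4) = 3 + 4 = 7)
a(I(-5))*76218 = 7*76218 = 533526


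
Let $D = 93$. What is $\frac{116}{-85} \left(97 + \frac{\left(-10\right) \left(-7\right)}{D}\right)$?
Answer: $- \frac{1054556}{7905} \approx -133.4$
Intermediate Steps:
$\frac{116}{-85} \left(97 + \frac{\left(-10\right) \left(-7\right)}{D}\right) = \frac{116}{-85} \left(97 + \frac{\left(-10\right) \left(-7\right)}{93}\right) = 116 \left(- \frac{1}{85}\right) \left(97 + 70 \cdot \frac{1}{93}\right) = - \frac{116 \left(97 + \frac{70}{93}\right)}{85} = \left(- \frac{116}{85}\right) \frac{9091}{93} = - \frac{1054556}{7905}$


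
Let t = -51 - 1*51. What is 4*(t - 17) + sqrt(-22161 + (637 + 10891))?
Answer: -476 + 7*I*sqrt(217) ≈ -476.0 + 103.12*I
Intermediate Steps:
t = -102 (t = -51 - 51 = -102)
4*(t - 17) + sqrt(-22161 + (637 + 10891)) = 4*(-102 - 17) + sqrt(-22161 + (637 + 10891)) = 4*(-119) + sqrt(-22161 + 11528) = -476 + sqrt(-10633) = -476 + 7*I*sqrt(217)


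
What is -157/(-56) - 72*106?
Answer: -427235/56 ≈ -7629.2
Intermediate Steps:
-157/(-56) - 72*106 = -157*(-1/56) - 7632 = 157/56 - 7632 = -427235/56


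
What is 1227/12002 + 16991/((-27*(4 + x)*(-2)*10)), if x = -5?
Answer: -101631701/3240540 ≈ -31.363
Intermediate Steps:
1227/12002 + 16991/((-27*(4 + x)*(-2)*10)) = 1227/12002 + 16991/((-27*(4 - 5)*(-2)*10)) = 1227*(1/12002) + 16991/((-(-27)*(-2)*10)) = 1227/12002 + 16991/((-27*2*10)) = 1227/12002 + 16991/((-54*10)) = 1227/12002 + 16991/(-540) = 1227/12002 + 16991*(-1/540) = 1227/12002 - 16991/540 = -101631701/3240540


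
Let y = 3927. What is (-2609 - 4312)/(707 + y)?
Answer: -6921/4634 ≈ -1.4935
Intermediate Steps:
(-2609 - 4312)/(707 + y) = (-2609 - 4312)/(707 + 3927) = -6921/4634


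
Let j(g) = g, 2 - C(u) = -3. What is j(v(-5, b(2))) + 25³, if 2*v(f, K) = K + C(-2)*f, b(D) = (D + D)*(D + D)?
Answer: 31241/2 ≈ 15621.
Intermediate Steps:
C(u) = 5 (C(u) = 2 - 1*(-3) = 2 + 3 = 5)
b(D) = 4*D² (b(D) = (2*D)*(2*D) = 4*D²)
v(f, K) = K/2 + 5*f/2 (v(f, K) = (K + 5*f)/2 = K/2 + 5*f/2)
j(v(-5, b(2))) + 25³ = ((4*2²)/2 + (5/2)*(-5)) + 25³ = ((4*4)/2 - 25/2) + 15625 = ((½)*16 - 25/2) + 15625 = (8 - 25/2) + 15625 = -9/2 + 15625 = 31241/2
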